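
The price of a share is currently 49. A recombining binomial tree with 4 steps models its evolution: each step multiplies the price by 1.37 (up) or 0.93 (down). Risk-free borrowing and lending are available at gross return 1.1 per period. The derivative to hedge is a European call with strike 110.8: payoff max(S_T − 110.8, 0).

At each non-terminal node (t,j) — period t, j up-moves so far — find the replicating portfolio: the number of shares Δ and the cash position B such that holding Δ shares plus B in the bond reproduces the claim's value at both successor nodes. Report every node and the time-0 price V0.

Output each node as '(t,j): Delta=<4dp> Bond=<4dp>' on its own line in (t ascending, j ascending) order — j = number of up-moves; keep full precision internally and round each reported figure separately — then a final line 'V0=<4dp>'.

Risk-neutral probability p* = (R−d)/(u−d) = (1.1−0.93)/(1.37−0.93) = 0.3864.
Terminal values V(4,·): V(4,0)=0.0000, V(4,1)=0.0000, V(4,2)=0.0000, V(4,3)=6.3766, V(4,4)=61.8149
  t=3,j=0: stock 39.4135 → up 53.9965 (V=0.0000), down 36.6545 (V=0.0000). Price 0.0000; hedge Δ=0.0000, bond B=0.0000.
  t=3,j=1: stock 58.0607 → up 79.5432 (V=0.0000), down 53.9965 (V=0.0000). Price 0.0000; hedge Δ=0.0000, bond B=0.0000.
  t=3,j=2: stock 85.5303 → up 117.1766 (V=6.3766), down 79.5432 (V=0.0000). Price 2.2397; hedge Δ=0.1694, bond B=-12.2525.
  t=3,j=3: stock 125.9963 → up 172.6149 (V=61.8149), down 117.1766 (V=6.3766). Price 25.2690; hedge Δ=1.0000, bond B=-100.7273.
  t=2,j=0: stock 42.3801 → up 58.0607 (V=0.0000), down 39.4135 (V=0.0000). Price 0.0000; hedge Δ=0.0000, bond B=0.0000.
  t=2,j=1: stock 62.4309 → up 85.5303 (V=2.2397), down 58.0607 (V=0.0000). Price 0.7867; hedge Δ=0.0815, bond B=-4.3036.
  t=2,j=2: stock 91.9681 → up 125.9963 (V=25.2690), down 85.5303 (V=2.2397). Price 10.1249; hedge Δ=0.5691, bond B=-42.2145.
  t=1,j=0: stock 45.5700 → up 62.4309 (V=0.7867), down 42.3801 (V=0.0000). Price 0.2763; hedge Δ=0.0392, bond B=-1.5116.
  t=1,j=1: stock 67.1300 → up 91.9681 (V=10.1249), down 62.4309 (V=0.7867). Price 3.9951; hedge Δ=0.3162, bond B=-17.2281.
  t=0,j=0: stock 49.0000 → up 67.1300 (V=3.9951), down 45.5700 (V=0.2763). Price 1.5574; hedge Δ=0.1725, bond B=-6.8944.
Check: Δ(0,0)·S0 + B(0,0) = 1.5574 = V0.

(0,0): Delta=0.1725 Bond=-6.8944
(1,0): Delta=0.0392 Bond=-1.5116
(1,1): Delta=0.3162 Bond=-17.2281
(2,0): Delta=0.0000 Bond=0.0000
(2,1): Delta=0.0815 Bond=-4.3036
(2,2): Delta=0.5691 Bond=-42.2145
(3,0): Delta=0.0000 Bond=0.0000
(3,1): Delta=0.0000 Bond=0.0000
(3,2): Delta=0.1694 Bond=-12.2525
(3,3): Delta=1.0000 Bond=-100.7273
V0=1.5574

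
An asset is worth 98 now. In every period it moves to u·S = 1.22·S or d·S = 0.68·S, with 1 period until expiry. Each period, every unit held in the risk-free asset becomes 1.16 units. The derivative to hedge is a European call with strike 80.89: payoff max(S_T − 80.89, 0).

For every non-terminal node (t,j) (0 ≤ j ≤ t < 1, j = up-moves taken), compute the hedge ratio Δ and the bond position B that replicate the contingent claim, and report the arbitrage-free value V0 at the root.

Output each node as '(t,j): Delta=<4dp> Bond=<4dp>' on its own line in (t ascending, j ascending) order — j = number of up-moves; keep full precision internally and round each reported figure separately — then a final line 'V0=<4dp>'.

(0,0): Delta=0.7307 Bond=-41.9789
V0=29.6322

Risk-neutral probability p* = (R−d)/(u−d) = (1.16−0.68)/(1.22−0.68) = 0.8889.
Payoff layer (t=1): V(1,0)=0.0000, V(1,1)=38.6700
(0,0): S=98.0000. Δ = (V_up−V_dn)/(S_up−S_dn) = (38.6700−0.0000)/(119.5600−66.6400) = 0.7307. V = [p*·38.6700 + (1−p*)·0.0000]/1.16 = 29.6322. B = V − Δ·S = -41.9789.
Each (Δ,B) replicates both successor values, so the strategy is self-financing and V0 is arbitrage-free.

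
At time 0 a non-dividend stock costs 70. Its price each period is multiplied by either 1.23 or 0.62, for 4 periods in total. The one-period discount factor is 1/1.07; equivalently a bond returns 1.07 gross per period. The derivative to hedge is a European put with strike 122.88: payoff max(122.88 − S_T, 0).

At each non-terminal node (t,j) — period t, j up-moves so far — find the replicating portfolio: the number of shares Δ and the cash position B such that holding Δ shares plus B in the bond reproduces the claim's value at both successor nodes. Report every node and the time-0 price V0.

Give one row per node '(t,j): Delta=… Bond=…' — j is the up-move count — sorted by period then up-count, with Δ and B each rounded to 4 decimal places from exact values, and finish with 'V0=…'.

Risk-neutral probability p* = (R−d)/(u−d) = (1.07−0.62)/(1.23−0.62) = 0.7377.
Terminal payoffs: V(4,0)=112.5366, V(4,1)=102.3600, V(4,2)=82.1709, V(4,3)=42.1184, V(4,4)=0.0000
  t=3,j=0: stock 16.6830 → up 20.5200 (V=102.3600), down 10.3434 (V=112.5366). Price 98.1582; hedge Δ=-1.0000, bond B=114.8411.
  t=3,j=1: stock 33.0968 → up 40.7091 (V=82.1709), down 20.5200 (V=102.3600). Price 81.7443; hedge Δ=-1.0000, bond B=114.8411.
  t=3,j=2: stock 65.6599 → up 80.7616 (V=42.1184), down 40.7091 (V=82.1709). Price 49.1813; hedge Δ=-1.0000, bond B=114.8411.
  t=3,j=3: stock 130.2607 → up 160.2206 (V=0.0000), down 80.7616 (V=42.1184). Price 10.3247; hedge Δ=-0.5301, bond B=79.3712.
  t=2,j=0: stock 26.9080 → up 33.0968 (V=81.7443), down 16.6830 (V=98.1582). Price 80.4202; hedge Δ=-1.0000, bond B=107.3282.
  t=2,j=1: stock 53.3820 → up 65.6599 (V=49.1813), down 33.0968 (V=81.7443). Price 53.9462; hedge Δ=-1.0000, bond B=107.3282.
  t=2,j=2: stock 105.9030 → up 130.2607 (V=10.3247), down 65.6599 (V=49.1813). Price 19.1744; hedge Δ=-0.6015, bond B=82.8736.
  t=1,j=0: stock 43.4000 → up 53.3820 (V=53.9462), down 26.9080 (V=80.4202). Price 56.9067; hedge Δ=-1.0000, bond B=100.3067.
  t=1,j=1: stock 86.1000 → up 105.9030 (V=19.1744), down 53.3820 (V=53.9462). Price 26.4438; hedge Δ=-0.6621, bond B=83.4467.
  t=0,j=0: stock 70.0000 → up 86.1000 (V=26.4438), down 43.4000 (V=56.9067). Price 32.1814; hedge Δ=-0.7134, bond B=82.1205.
Check: Δ(0,0)·S0 + B(0,0) = 32.1814 = V0.

(0,0): Delta=-0.7134 Bond=82.1205
(1,0): Delta=-1.0000 Bond=100.3067
(1,1): Delta=-0.6621 Bond=83.4467
(2,0): Delta=-1.0000 Bond=107.3282
(2,1): Delta=-1.0000 Bond=107.3282
(2,2): Delta=-0.6015 Bond=82.8736
(3,0): Delta=-1.0000 Bond=114.8411
(3,1): Delta=-1.0000 Bond=114.8411
(3,2): Delta=-1.0000 Bond=114.8411
(3,3): Delta=-0.5301 Bond=79.3712
V0=32.1814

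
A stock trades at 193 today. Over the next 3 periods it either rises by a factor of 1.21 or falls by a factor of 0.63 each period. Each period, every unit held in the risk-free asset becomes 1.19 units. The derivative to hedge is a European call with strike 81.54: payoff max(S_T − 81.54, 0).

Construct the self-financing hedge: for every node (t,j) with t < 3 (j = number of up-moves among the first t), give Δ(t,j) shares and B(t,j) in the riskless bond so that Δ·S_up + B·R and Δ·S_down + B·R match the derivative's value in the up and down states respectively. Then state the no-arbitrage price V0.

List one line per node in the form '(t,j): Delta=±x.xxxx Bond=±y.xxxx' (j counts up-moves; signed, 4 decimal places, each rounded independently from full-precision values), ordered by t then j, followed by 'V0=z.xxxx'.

Since d<R<u, set p* = (R−d)/(u−d) = 0.9655; price each node as the discounted p*-expectation of its children.
Payoff layer (t=3): V(3,0)=0.0000, V(3,1)=11.1481, V(3,2)=96.4799, V(3,3)=260.3713
(2,0): S=76.6017. Δ = (V_up−V_dn)/(S_up−S_dn) = (11.1481−0.0000)/(92.6881−48.2591) = 0.2509. V = [p*·11.1481 + (1−p*)·0.0000]/1.19 = 9.0451. B = V − Δ·S = -10.1757.
(2,1): S=147.1239. Δ = (V_up−V_dn)/(S_up−S_dn) = (96.4799−11.1481)/(178.0199−92.6881) = 1.0000. V = [p*·96.4799 + (1−p*)·11.1481]/1.19 = 78.6029. B = V − Δ·S = -68.5210.
(2,2): S=282.5713. Δ = (V_up−V_dn)/(S_up−S_dn) = (260.3713−96.4799)/(341.9113−178.0199) = 1.0000. V = [p*·260.3713 + (1−p*)·96.4799]/1.19 = 214.0503. B = V − Δ·S = -68.5210.
(1,0): S=121.5900. Δ = (V_up−V_dn)/(S_up−S_dn) = (78.6029−9.0451)/(147.1239−76.6017) = 0.9863. V = [p*·78.6029 + (1−p*)·9.0451]/1.19 = 64.0373. B = V − Δ·S = -55.8900.
(1,1): S=233.5300. Δ = (V_up−V_dn)/(S_up−S_dn) = (214.0503−78.6029)/(282.5713−147.1239) = 1.0000. V = [p*·214.0503 + (1−p*)·78.6029]/1.19 = 175.9493. B = V − Δ·S = -57.5807.
(0,0): S=193.0000. Δ = (V_up−V_dn)/(S_up−S_dn) = (175.9493−64.0373)/(233.5300−121.5900) = 0.9998. V = [p*·175.9493 + (1−p*)·64.0373]/1.19 = 144.6137. B = V − Δ·S = -48.3381.
Self-financing check: at every node Δ·S+B equals the discounted successor values.

(0,0): Delta=0.9998 Bond=-48.3381
(1,0): Delta=0.9863 Bond=-55.8900
(1,1): Delta=1.0000 Bond=-57.5807
(2,0): Delta=0.2509 Bond=-10.1757
(2,1): Delta=1.0000 Bond=-68.5210
(2,2): Delta=1.0000 Bond=-68.5210
V0=144.6137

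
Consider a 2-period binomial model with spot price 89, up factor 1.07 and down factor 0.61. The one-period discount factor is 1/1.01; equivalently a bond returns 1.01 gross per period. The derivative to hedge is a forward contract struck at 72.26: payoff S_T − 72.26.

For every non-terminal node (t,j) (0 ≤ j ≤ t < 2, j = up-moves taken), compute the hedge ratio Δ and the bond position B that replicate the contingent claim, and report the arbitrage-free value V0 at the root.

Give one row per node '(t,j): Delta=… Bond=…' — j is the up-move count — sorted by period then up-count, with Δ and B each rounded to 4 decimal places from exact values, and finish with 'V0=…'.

(0,0): Delta=1.0000 Bond=-70.8362
(1,0): Delta=1.0000 Bond=-71.5446
(1,1): Delta=1.0000 Bond=-71.5446
V0=18.1638

Under the risk-neutral measure, an up-move has probability p* = (R−d)/(u−d) = 0.8696 and values discount at R = 1.01.
Payoff layer (t=2): V(2,0)=-39.1431, V(2,1)=-14.1697, V(2,2)=29.6361
  t=1,j=0: stock 54.2900 → up 58.0903 (V=-14.1697), down 33.1169 (V=-39.1431). Price -17.2546; hedge Δ=1.0000, bond B=-71.5446.
  t=1,j=1: stock 95.2300 → up 101.8961 (V=29.6361), down 58.0903 (V=-14.1697). Price 23.6854; hedge Δ=1.0000, bond B=-71.5446.
  t=0,j=0: stock 89.0000 → up 95.2300 (V=23.6854), down 54.2900 (V=-17.2546). Price 18.1638; hedge Δ=1.0000, bond B=-70.8362.
Self-financing check: at every node Δ·S+B equals the discounted successor values.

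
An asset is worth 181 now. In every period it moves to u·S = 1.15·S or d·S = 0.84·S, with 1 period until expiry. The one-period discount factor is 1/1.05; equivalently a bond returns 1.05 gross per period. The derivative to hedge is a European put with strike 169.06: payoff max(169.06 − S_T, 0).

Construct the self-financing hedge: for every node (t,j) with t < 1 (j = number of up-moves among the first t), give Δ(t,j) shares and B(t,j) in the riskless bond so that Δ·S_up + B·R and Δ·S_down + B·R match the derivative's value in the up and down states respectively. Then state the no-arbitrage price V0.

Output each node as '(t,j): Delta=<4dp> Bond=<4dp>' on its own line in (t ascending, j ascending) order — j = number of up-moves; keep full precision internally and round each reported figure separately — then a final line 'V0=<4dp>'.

No-arbitrage ⇒ martingale measure with p* = (R−d)/(u−d) = 0.6774.
Terminal values V(1,·): V(1,0)=17.0200, V(1,1)=0.0000
  t=0,j=0: stock 181.0000 → up 208.1500 (V=0.0000), down 152.0400 (V=17.0200). Price 5.2289; hedge Δ=-0.3033, bond B=60.1321.
Self-financing check: at every node Δ·S+B equals the discounted successor values.

(0,0): Delta=-0.3033 Bond=60.1321
V0=5.2289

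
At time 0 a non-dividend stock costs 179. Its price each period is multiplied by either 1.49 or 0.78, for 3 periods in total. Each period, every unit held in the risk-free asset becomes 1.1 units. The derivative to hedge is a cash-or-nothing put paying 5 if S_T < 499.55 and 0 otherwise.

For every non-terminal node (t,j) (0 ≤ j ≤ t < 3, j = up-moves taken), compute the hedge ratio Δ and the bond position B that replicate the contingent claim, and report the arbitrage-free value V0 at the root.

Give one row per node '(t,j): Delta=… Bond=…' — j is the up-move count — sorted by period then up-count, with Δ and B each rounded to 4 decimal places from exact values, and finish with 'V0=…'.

Under the risk-neutral measure, an up-move has probability p* = (R−d)/(u−d) = 0.4507 and values discount at R = 1.1.
Payoff layer (t=3): V(3,0)=5.0000, V(3,1)=5.0000, V(3,2)=5.0000, V(3,3)=0.0000
(2,0): S=108.9036. Δ = (V_up−V_dn)/(S_up−S_dn) = (5.0000−5.0000)/(162.2664−84.9448) = 0.0000. V = [p*·5.0000 + (1−p*)·5.0000]/1.1 = 4.5455. B = V − Δ·S = 4.5455.
(2,1): S=208.0338. Δ = (V_up−V_dn)/(S_up−S_dn) = (5.0000−5.0000)/(309.9704−162.2664) = 0.0000. V = [p*·5.0000 + (1−p*)·5.0000]/1.1 = 4.5455. B = V − Δ·S = 4.5455.
(2,2): S=397.3979. Δ = (V_up−V_dn)/(S_up−S_dn) = (0.0000−5.0000)/(592.1229−309.9704) = -0.0177. V = [p*·0.0000 + (1−p*)·5.0000]/1.1 = 2.4968. B = V − Δ·S = 9.5391.
(1,0): S=139.6200. Δ = (V_up−V_dn)/(S_up−S_dn) = (4.5455−4.5455)/(208.0338−108.9036) = 0.0000. V = [p*·4.5455 + (1−p*)·4.5455]/1.1 = 4.1322. B = V − Δ·S = 4.1322.
(1,1): S=266.7100. Δ = (V_up−V_dn)/(S_up−S_dn) = (2.4968−4.5455)/(397.3979−208.0338) = -0.0108. V = [p*·2.4968 + (1−p*)·4.5455]/1.1 = 3.2928. B = V − Δ·S = 6.1783.
(0,0): S=179.0000. Δ = (V_up−V_dn)/(S_up−S_dn) = (3.2928−4.1322)/(266.7100−139.6200) = -0.0066. V = [p*·3.2928 + (1−p*)·4.1322]/1.1 = 3.4126. B = V − Δ·S = 4.5949.
Each (Δ,B) replicates both successor values, so the strategy is self-financing and V0 is arbitrage-free.

(0,0): Delta=-0.0066 Bond=4.5949
(1,0): Delta=0.0000 Bond=4.1322
(1,1): Delta=-0.0108 Bond=6.1783
(2,0): Delta=0.0000 Bond=4.5455
(2,1): Delta=0.0000 Bond=4.5455
(2,2): Delta=-0.0177 Bond=9.5391
V0=3.4126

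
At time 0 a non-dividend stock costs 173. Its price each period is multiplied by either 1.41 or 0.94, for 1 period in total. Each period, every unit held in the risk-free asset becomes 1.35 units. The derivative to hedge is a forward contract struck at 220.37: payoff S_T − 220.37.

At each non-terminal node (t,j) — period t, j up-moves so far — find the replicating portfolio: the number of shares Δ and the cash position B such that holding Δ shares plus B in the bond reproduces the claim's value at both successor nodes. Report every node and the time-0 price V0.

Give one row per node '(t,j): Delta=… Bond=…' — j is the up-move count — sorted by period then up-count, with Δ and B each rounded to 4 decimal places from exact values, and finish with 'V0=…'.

(0,0): Delta=1.0000 Bond=-163.2370
V0=9.7630

Risk-neutral probability p* = (R−d)/(u−d) = (1.35−0.94)/(1.41−0.94) = 0.8723.
Payoff layer (t=1): V(1,0)=-57.7500, V(1,1)=23.5600
Node (0,0) S=173.0000: V=(p*·23.5600+(1−p*)·-57.7500)/1.35=9.7630; Δ=(23.5600−-57.7500)/(243.9300−162.6200)=1.0000; B=V−Δ·S=-163.2370
Root portfolio cost Δ·173+B reproduces V0=9.7630.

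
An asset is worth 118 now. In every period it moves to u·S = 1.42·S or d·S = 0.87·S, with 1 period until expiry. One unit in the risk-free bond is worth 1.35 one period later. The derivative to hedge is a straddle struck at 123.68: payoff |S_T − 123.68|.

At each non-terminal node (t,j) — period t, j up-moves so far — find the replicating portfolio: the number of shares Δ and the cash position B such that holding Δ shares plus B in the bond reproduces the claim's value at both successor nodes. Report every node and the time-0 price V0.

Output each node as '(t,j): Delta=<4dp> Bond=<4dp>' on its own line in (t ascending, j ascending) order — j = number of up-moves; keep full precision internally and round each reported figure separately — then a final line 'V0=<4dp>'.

Since d<R<u, set p* = (R−d)/(u−d) = 0.8727; price each node as the discounted p*-expectation of its children.
Payoff layer (t=1): V(1,0)=21.0200, V(1,1)=43.8800
(0,0): S=118.0000. Δ = (V_up−V_dn)/(S_up−S_dn) = (43.8800−21.0200)/(167.5600−102.6600) = 0.3522. V = [p*·43.8800 + (1−p*)·21.0200]/1.35 = 30.3486. B = V − Δ·S = -11.2151.
The time-0 hedge costs 30.3486, which is the no-arbitrage price.

(0,0): Delta=0.3522 Bond=-11.2151
V0=30.3486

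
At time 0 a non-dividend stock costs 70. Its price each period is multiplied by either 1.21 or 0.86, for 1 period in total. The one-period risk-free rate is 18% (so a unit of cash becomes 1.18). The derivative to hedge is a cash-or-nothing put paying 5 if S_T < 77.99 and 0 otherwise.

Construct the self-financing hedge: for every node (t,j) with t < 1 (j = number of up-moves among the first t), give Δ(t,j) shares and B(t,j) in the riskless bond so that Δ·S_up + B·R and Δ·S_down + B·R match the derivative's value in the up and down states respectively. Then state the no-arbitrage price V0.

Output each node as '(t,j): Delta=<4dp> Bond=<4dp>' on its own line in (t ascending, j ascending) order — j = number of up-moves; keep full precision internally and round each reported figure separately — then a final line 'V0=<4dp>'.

Risk-neutral probability p* = (R−d)/(u−d) = (1.18−0.86)/(1.21−0.86) = 0.9143.
Terminal payoffs: V(1,0)=5.0000, V(1,1)=0.0000
(0,0): S=70.0000. Δ = (V_up−V_dn)/(S_up−S_dn) = (0.0000−5.0000)/(84.7000−60.2000) = -0.2041. V = [p*·0.0000 + (1−p*)·5.0000]/1.18 = 0.3632. B = V − Δ·S = 14.6489.
The time-0 hedge costs 0.3632, which is the no-arbitrage price.

(0,0): Delta=-0.2041 Bond=14.6489
V0=0.3632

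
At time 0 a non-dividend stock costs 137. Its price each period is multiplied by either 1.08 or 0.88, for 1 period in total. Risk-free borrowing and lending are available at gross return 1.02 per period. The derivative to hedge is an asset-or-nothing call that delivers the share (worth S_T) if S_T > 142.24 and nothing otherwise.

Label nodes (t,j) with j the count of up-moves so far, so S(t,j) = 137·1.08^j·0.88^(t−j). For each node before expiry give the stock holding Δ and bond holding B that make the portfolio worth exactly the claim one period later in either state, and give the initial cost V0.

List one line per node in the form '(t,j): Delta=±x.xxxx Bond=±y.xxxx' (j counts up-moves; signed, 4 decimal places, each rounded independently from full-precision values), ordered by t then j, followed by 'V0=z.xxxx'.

Risk-neutral probability p* = (R−d)/(u−d) = (1.02−0.88)/(1.08−0.88) = 0.7000.
At expiry t=1: V(1,0)=0.0000, V(1,1)=147.9600
(0,0): S=137.0000. Δ = (V_up−V_dn)/(S_up−S_dn) = (147.9600−0.0000)/(147.9600−120.5600) = 5.4000. V = [p*·147.9600 + (1−p*)·0.0000]/1.02 = 101.5412. B = V − Δ·S = -638.2588.
Root portfolio cost Δ·137+B reproduces V0=101.5412.

(0,0): Delta=5.4000 Bond=-638.2588
V0=101.5412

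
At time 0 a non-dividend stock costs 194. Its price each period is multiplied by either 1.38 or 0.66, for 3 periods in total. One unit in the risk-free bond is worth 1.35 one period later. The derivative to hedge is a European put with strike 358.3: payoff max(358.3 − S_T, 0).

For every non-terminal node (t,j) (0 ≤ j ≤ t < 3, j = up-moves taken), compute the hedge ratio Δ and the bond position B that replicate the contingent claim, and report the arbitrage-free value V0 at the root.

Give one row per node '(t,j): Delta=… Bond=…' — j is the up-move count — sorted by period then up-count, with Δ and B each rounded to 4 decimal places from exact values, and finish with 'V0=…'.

(0,0): Delta=-0.4533 Bond=93.7736
(1,0): Delta=-1.0000 Bond=196.5981
(1,1): Delta=-0.4419 Bond=123.5507
(2,0): Delta=-1.0000 Bond=265.4074
(2,1): Delta=-1.0000 Bond=265.4074
(2,2): Delta=-0.4303 Bond=162.5058
V0=5.8399

Risk-neutral probability p* = (R−d)/(u−d) = (1.35−0.66)/(1.38−0.66) = 0.9583.
Terminal values V(3,·): V(3,0)=302.5258, V(3,1)=241.6812, V(3,2)=114.4606, V(3,3)=0.0000
(2,0): S=84.5064. Δ = (V_up−V_dn)/(S_up−S_dn) = (241.6812−302.5258)/(116.6188−55.7742) = -1.0000. V = [p*·241.6812 + (1−p*)·302.5258]/1.35 = 180.9010. B = V − Δ·S = 265.4074.
(2,1): S=176.6952. Δ = (V_up−V_dn)/(S_up−S_dn) = (114.4606−241.6812)/(243.8394−116.6188) = -1.0000. V = [p*·114.4606 + (1−p*)·241.6812]/1.35 = 88.7122. B = V − Δ·S = 265.4074.
(2,2): S=369.4536. Δ = (V_up−V_dn)/(S_up−S_dn) = (0.0000−114.4606)/(509.8460−243.8394) = -0.4303. V = [p*·0.0000 + (1−p*)·114.4606]/1.35 = 3.5327. B = V − Δ·S = 162.5058.
(1,0): S=128.0400. Δ = (V_up−V_dn)/(S_up−S_dn) = (88.7122−180.9010)/(176.6952−84.5064) = -1.0000. V = [p*·88.7122 + (1−p*)·180.9010]/1.35 = 68.5581. B = V − Δ·S = 196.5981.
(1,1): S=267.7200. Δ = (V_up−V_dn)/(S_up−S_dn) = (3.5327−88.7122)/(369.4536−176.6952) = -0.4419. V = [p*·3.5327 + (1−p*)·88.7122]/1.35 = 5.2458. B = V − Δ·S = 123.5507.
(0,0): S=194.0000. Δ = (V_up−V_dn)/(S_up−S_dn) = (5.2458−68.5581)/(267.7200−128.0400) = -0.4533. V = [p*·5.2458 + (1−p*)·68.5581]/1.35 = 5.8399. B = V − Δ·S = 93.7736.
The time-0 hedge costs 5.8399, which is the no-arbitrage price.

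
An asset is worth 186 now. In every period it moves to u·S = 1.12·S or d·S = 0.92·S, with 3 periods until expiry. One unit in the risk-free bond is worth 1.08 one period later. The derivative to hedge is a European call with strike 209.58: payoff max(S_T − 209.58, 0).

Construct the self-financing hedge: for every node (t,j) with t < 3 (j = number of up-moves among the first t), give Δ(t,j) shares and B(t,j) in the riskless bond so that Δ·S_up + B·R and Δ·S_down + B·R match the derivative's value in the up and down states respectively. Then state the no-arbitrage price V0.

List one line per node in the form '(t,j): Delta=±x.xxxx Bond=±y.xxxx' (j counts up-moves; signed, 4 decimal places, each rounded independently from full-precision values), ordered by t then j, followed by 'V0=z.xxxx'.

(0,0): Delta=0.7257 Bond=-112.4055
(1,0): Delta=0.1098 Bond=-16.0051
(1,1): Delta=0.8522 Bond=-147.7461
(2,0): Delta=0.0000 Bond=0.0000
(2,1): Delta=0.1323 Bond=-21.6069
(2,2): Delta=1.0000 Bond=-194.0556
V0=22.5743

The replicating-portfolio and risk-neutral prices coincide; use p* = (1.08−0.92)/(1.12−0.92) = 0.8000 for the latter.
At expiry t=3: V(3,0)=0.0000, V(3,1)=0.0000, V(3,2)=5.0729, V(3,3)=51.7366
Node (2,0) S=157.4304: V=(p*·0.0000+(1−p*)·0.0000)/1.08=0.0000; Δ=(0.0000−0.0000)/(176.3220−144.8360)=0.0000; B=V−Δ·S=0.0000
Node (2,1) S=191.6544: V=(p*·5.0729+(1−p*)·0.0000)/1.08=3.7577; Δ=(5.0729−0.0000)/(214.6529−176.3220)=0.1323; B=V−Δ·S=-21.6069
Node (2,2) S=233.3184: V=(p*·51.7366+(1−p*)·5.0729)/1.08=39.2628; Δ=(51.7366−5.0729)/(261.3166−214.6529)=1.0000; B=V−Δ·S=-194.0556
Node (1,0) S=171.1200: V=(p*·3.7577+(1−p*)·0.0000)/1.08=2.7835; Δ=(3.7577−0.0000)/(191.6544−157.4304)=0.1098; B=V−Δ·S=-16.0051
Node (1,1) S=208.3200: V=(p*·39.2628+(1−p*)·3.7577)/1.08=29.7795; Δ=(39.2628−3.7577)/(233.3184−191.6544)=0.8522; B=V−Δ·S=-147.7461
Node (0,0) S=186.0000: V=(p*·29.7795+(1−p*)·2.7835)/1.08=22.5743; Δ=(29.7795−2.7835)/(208.3200−171.1200)=0.7257; B=V−Δ·S=-112.4055
Check: Δ(0,0)·S0 + B(0,0) = 22.5743 = V0.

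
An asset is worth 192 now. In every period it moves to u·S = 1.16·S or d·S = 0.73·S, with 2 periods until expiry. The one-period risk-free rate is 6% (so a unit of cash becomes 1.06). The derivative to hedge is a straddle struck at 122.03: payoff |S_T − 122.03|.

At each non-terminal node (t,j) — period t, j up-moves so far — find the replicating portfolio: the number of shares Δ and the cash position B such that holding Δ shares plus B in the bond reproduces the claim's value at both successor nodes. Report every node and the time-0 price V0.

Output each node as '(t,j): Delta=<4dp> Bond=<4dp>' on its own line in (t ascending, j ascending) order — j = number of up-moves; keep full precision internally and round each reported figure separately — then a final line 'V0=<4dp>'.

Under the risk-neutral measure, an up-move has probability p* = (R−d)/(u−d) = 0.7674 and values discount at R = 1.06.
Payoff layer (t=2): V(2,0)=19.7132, V(2,1)=40.5556, V(2,2)=136.3252
Node (1,0) S=140.1600: V=(p*·40.5556+(1−p*)·19.7132)/1.06=33.6873; Δ=(40.5556−19.7132)/(162.5856−102.3168)=0.3458; B=V−Δ·S=-14.7834
Node (1,1) S=222.7200: V=(p*·136.3252+(1−p*)·40.5556)/1.06=107.5974; Δ=(136.3252−40.5556)/(258.3552−162.5856)=1.0000; B=V−Δ·S=-115.1226
Node (0,0) S=192.0000: V=(p*·107.5974+(1−p*)·33.6873)/1.06=85.2915; Δ=(107.5974−33.6873)/(222.7200−140.1600)=0.8952; B=V−Δ·S=-86.5924
The time-0 hedge costs 85.2915, which is the no-arbitrage price.

(0,0): Delta=0.8952 Bond=-86.5924
(1,0): Delta=0.3458 Bond=-14.7834
(1,1): Delta=1.0000 Bond=-115.1226
V0=85.2915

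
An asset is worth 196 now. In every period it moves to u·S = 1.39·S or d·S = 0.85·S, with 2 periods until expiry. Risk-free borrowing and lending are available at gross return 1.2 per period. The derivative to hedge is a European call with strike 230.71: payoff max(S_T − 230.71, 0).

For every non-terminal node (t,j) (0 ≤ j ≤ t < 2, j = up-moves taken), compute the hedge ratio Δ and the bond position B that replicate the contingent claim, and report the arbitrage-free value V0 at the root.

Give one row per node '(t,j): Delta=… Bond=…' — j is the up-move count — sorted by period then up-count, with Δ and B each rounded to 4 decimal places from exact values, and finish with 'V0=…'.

The replicating-portfolio and risk-neutral prices coincide; use p* = (1.2−0.85)/(1.39−0.85) = 0.6481 for the latter.
At expiry t=2: V(2,0)=0.0000, V(2,1)=0.8640, V(2,2)=147.9816
Node (1,0) S=166.6000: V=(p*·0.8640+(1−p*)·0.0000)/1.2=0.4667; Δ=(0.8640−0.0000)/(231.5740−141.6100)=0.0096; B=V−Δ·S=-1.1333
Node (1,1) S=272.4400: V=(p*·147.9816+(1−p*)·0.8640)/1.2=80.1817; Δ=(147.9816−0.8640)/(378.6916−231.5740)=1.0000; B=V−Δ·S=-192.2583
Node (0,0) S=196.0000: V=(p*·80.1817+(1−p*)·0.4667)/1.2=43.4448; Δ=(80.1817−0.4667)/(272.4400−166.6000)=0.7532; B=V−Δ·S=-104.1755
Root portfolio cost Δ·196+B reproduces V0=43.4448.

(0,0): Delta=0.7532 Bond=-104.1755
(1,0): Delta=0.0096 Bond=-1.1333
(1,1): Delta=1.0000 Bond=-192.2583
V0=43.4448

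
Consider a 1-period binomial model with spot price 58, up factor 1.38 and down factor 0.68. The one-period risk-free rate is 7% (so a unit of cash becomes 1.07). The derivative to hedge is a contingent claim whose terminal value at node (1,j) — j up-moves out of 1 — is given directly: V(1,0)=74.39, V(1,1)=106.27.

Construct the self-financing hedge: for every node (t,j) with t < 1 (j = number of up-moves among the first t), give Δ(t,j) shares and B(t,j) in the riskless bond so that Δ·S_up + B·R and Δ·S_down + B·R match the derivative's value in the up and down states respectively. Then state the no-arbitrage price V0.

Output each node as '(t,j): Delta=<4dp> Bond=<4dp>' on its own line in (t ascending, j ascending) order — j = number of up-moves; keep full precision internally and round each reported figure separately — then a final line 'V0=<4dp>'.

Risk-neutral probability p* = (R−d)/(u−d) = (1.07−0.68)/(1.38−0.68) = 0.5571.
Terminal values V(1,·): V(1,0)=74.3900, V(1,1)=106.2700
(0,0): S=58.0000. Δ = (V_up−V_dn)/(S_up−S_dn) = (106.2700−74.3900)/(80.0400−39.4400) = 0.7852. V = [p*·106.2700 + (1−p*)·74.3900]/1.07 = 86.1231. B = V − Δ·S = 40.5802.
The time-0 hedge costs 86.1231, which is the no-arbitrage price.

(0,0): Delta=0.7852 Bond=40.5802
V0=86.1231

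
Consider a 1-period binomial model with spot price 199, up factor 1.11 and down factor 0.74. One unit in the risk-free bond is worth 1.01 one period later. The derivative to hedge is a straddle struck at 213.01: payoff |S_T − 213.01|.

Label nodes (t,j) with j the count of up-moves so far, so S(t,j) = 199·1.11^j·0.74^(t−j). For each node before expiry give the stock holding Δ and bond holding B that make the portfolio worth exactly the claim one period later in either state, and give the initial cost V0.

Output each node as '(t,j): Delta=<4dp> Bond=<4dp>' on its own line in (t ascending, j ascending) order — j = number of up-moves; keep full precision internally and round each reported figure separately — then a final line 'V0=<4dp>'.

(0,0): Delta=-0.7860 Bond=179.6931
V0=23.2877

Risk-neutral probability p* = (R−d)/(u−d) = (1.01−0.74)/(1.11−0.74) = 0.7297.
Payoff layer (t=1): V(1,0)=65.7500, V(1,1)=7.8800
Node (0,0) S=199.0000: V=(p*·7.8800+(1−p*)·65.7500)/1.01=23.2877; Δ=(7.8800−65.7500)/(220.8900−147.2600)=-0.7860; B=V−Δ·S=179.6931
Self-financing check: at every node Δ·S+B equals the discounted successor values.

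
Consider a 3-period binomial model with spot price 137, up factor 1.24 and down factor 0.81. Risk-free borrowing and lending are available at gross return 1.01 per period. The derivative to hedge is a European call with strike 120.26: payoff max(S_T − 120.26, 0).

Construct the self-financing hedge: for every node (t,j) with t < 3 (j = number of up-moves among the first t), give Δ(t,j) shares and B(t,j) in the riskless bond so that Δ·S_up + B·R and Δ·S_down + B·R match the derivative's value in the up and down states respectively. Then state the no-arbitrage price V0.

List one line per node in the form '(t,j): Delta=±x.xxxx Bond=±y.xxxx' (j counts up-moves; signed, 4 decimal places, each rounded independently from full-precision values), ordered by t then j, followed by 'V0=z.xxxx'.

(0,0): Delta=0.7431 Bond=-71.0709
(1,0): Delta=0.4861 Bond=-43.2599
(1,1): Delta=0.9362 Bond=-104.5816
(2,0): Delta=0.0000 Bond=0.0000
(2,1): Delta=0.8512 Bond=-93.9389
(2,2): Delta=1.0000 Bond=-119.0693
V0=30.7354

Risk-neutral probability p* = (R−d)/(u−d) = (1.01−0.81)/(1.24−0.81) = 0.4651.
Terminal values V(3,·): V(3,0)=0.0000, V(3,1)=0.0000, V(3,2)=50.3675, V(3,3)=140.9475
Node (2,0) S=89.8857: V=(p*·0.0000+(1−p*)·0.0000)/1.01=0.0000; Δ=(0.0000−0.0000)/(111.4583−72.8074)=0.0000; B=V−Δ·S=0.0000
Node (2,1) S=137.6028: V=(p*·50.3675+(1−p*)·0.0000)/1.01=23.1948; Δ=(50.3675−0.0000)/(170.6275−111.4583)=0.8512; B=V−Δ·S=-93.9389
Node (2,2) S=210.6512: V=(p*·140.9475+(1−p*)·50.3675)/1.01=91.5819; Δ=(140.9475−50.3675)/(261.2075−170.6275)=1.0000; B=V−Δ·S=-119.0693
Node (1,0) S=110.9700: V=(p*·23.1948+(1−p*)·0.0000)/1.01=10.6815; Δ=(23.1948−0.0000)/(137.6028−89.8857)=0.4861; B=V−Δ·S=-43.2599
Node (1,1) S=169.8800: V=(p*·91.5819+(1−p*)·23.1948)/1.01=54.4582; Δ=(91.5819−23.1948)/(210.6512−137.6028)=0.9362; B=V−Δ·S=-104.5816
Node (0,0) S=137.0000: V=(p*·54.4582+(1−p*)·10.6815)/1.01=30.7354; Δ=(54.4582−10.6815)/(169.8800−110.9700)=0.7431; B=V−Δ·S=-71.0709
The time-0 hedge costs 30.7354, which is the no-arbitrage price.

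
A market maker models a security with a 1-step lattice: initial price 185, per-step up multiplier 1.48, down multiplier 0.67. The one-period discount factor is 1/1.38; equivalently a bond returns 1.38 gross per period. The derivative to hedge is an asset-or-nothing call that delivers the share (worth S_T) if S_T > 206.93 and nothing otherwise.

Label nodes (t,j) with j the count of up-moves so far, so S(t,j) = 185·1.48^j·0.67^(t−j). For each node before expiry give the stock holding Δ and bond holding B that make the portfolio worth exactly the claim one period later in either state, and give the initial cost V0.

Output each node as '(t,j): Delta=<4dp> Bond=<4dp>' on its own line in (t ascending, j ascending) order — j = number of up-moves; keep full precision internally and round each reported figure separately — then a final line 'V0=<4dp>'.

(0,0): Delta=1.8272 Bond=-164.1134
V0=173.9113

Since d<R<u, set p* = (R−d)/(u−d) = 0.8765; price each node as the discounted p*-expectation of its children.
Terminal payoffs: V(1,0)=0.0000, V(1,1)=273.8000
Node (0,0) S=185.0000: V=(p*·273.8000+(1−p*)·0.0000)/1.38=173.9113; Δ=(273.8000−0.0000)/(273.8000−123.9500)=1.8272; B=V−Δ·S=-164.1134
Each (Δ,B) replicates both successor values, so the strategy is self-financing and V0 is arbitrage-free.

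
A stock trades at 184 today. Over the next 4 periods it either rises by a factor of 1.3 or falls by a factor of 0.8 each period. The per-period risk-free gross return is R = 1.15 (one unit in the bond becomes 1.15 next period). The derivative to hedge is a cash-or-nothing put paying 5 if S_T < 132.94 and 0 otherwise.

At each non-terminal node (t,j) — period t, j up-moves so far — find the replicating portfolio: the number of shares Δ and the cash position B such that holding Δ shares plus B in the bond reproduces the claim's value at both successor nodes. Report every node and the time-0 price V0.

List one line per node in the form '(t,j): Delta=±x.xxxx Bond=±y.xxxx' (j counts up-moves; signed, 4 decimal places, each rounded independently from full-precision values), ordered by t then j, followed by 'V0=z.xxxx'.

(0,0): Delta=-0.0068 Bond=1.4820
(1,0): Delta=-0.0216 Bond=3.8859
(1,1): Delta=-0.0028 Bond=0.7693
(2,0): Delta=-0.0517 Bond=8.0151
(2,1): Delta=-0.0136 Bond=2.9490
(2,2): Delta=0.0000 Bond=0.0000
(3,0): Delta=0.0000 Bond=4.3478
(3,1): Delta=-0.0653 Bond=11.3043
(3,2): Delta=0.0000 Bond=0.0000
(3,3): Delta=0.0000 Bond=0.0000
V0=0.2393

Risk-neutral probability p* = (R−d)/(u−d) = (1.15−0.8)/(1.3−0.8) = 0.7000.
Terminal payoffs: V(4,0)=5.0000, V(4,1)=5.0000, V(4,2)=0.0000, V(4,3)=0.0000, V(4,4)=0.0000
  t=3,j=0: stock 94.2080 → up 122.4704 (V=5.0000), down 75.3664 (V=5.0000). Price 4.3478; hedge Δ=0.0000, bond B=4.3478.
  t=3,j=1: stock 153.0880 → up 199.0144 (V=0.0000), down 122.4704 (V=5.0000). Price 1.3043; hedge Δ=-0.0653, bond B=11.3043.
  t=3,j=2: stock 248.7680 → up 323.3984 (V=0.0000), down 199.0144 (V=0.0000). Price 0.0000; hedge Δ=0.0000, bond B=0.0000.
  t=3,j=3: stock 404.2480 → up 525.5224 (V=0.0000), down 323.3984 (V=0.0000). Price 0.0000; hedge Δ=0.0000, bond B=0.0000.
  t=2,j=0: stock 117.7600 → up 153.0880 (V=1.3043), down 94.2080 (V=4.3478). Price 1.9282; hedge Δ=-0.0517, bond B=8.0151.
  t=2,j=1: stock 191.3600 → up 248.7680 (V=0.0000), down 153.0880 (V=1.3043). Price 0.3403; hedge Δ=-0.0136, bond B=2.9490.
  t=2,j=2: stock 310.9600 → up 404.2480 (V=0.0000), down 248.7680 (V=0.0000). Price 0.0000; hedge Δ=0.0000, bond B=0.0000.
  t=1,j=0: stock 147.2000 → up 191.3600 (V=0.3403), down 117.7600 (V=1.9282). Price 0.7101; hedge Δ=-0.0216, bond B=3.8859.
  t=1,j=1: stock 239.2000 → up 310.9600 (V=0.0000), down 191.3600 (V=0.3403). Price 0.0888; hedge Δ=-0.0028, bond B=0.7693.
  t=0,j=0: stock 184.0000 → up 239.2000 (V=0.0888), down 147.2000 (V=0.7101). Price 0.2393; hedge Δ=-0.0068, bond B=1.4820.
Self-financing check: at every node Δ·S+B equals the discounted successor values.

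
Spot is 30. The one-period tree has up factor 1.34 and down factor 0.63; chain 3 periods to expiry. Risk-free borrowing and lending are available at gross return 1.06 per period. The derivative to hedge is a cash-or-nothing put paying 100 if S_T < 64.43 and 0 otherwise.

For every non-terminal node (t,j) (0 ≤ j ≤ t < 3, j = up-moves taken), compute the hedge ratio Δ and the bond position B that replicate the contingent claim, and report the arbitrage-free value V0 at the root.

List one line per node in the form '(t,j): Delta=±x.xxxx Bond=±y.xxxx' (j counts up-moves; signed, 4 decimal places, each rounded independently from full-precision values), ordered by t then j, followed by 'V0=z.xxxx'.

(0,0): Delta=-1.5326 Bond=111.2885
(1,0): Delta=0.0000 Bond=88.9996
(1,1): Delta=-2.0018 Bond=136.8275
(2,0): Delta=0.0000 Bond=94.3396
(2,1): Delta=0.0000 Bond=94.3396
(2,2): Delta=-2.6146 Bond=178.0494
V0=65.3105

Under the risk-neutral measure, an up-move has probability p* = (R−d)/(u−d) = 0.6056 and values discount at R = 1.06.
Terminal values V(3,·): V(3,0)=100.0000, V(3,1)=100.0000, V(3,2)=100.0000, V(3,3)=0.0000
  t=2,j=0: stock 11.9070 → up 15.9554 (V=100.0000), down 7.5014 (V=100.0000). Price 94.3396; hedge Δ=0.0000, bond B=94.3396.
  t=2,j=1: stock 25.3260 → up 33.9368 (V=100.0000), down 15.9554 (V=100.0000). Price 94.3396; hedge Δ=0.0000, bond B=94.3396.
  t=2,j=2: stock 53.8680 → up 72.1831 (V=0.0000), down 33.9368 (V=100.0000). Price 37.2044; hedge Δ=-2.6146, bond B=178.0494.
  t=1,j=0: stock 18.9000 → up 25.3260 (V=94.3396), down 11.9070 (V=94.3396). Price 88.9996; hedge Δ=0.0000, bond B=88.9996.
  t=1,j=1: stock 40.2000 → up 53.8680 (V=37.2044), down 25.3260 (V=94.3396). Price 56.3553; hedge Δ=-2.0018, bond B=136.8275.
  t=0,j=0: stock 30.0000 → up 40.2000 (V=56.3553), down 18.9000 (V=88.9996). Price 65.3105; hedge Δ=-1.5326, bond B=111.2885.
Check: Δ(0,0)·S0 + B(0,0) = 65.3105 = V0.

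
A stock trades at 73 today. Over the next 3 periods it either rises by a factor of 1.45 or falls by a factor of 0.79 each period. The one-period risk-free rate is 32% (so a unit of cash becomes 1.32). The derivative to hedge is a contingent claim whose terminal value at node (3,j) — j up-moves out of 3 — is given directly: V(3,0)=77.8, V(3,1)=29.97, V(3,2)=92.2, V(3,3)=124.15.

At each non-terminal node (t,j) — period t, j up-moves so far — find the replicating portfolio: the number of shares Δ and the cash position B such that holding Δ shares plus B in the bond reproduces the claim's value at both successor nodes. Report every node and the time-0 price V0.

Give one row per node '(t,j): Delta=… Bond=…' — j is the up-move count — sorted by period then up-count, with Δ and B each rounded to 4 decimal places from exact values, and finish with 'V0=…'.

(0,0): Delta=0.4578 Bond=11.2833
(1,0): Delta=0.8071 Bond=-5.2502
(1,1): Delta=0.4111 Bond=19.8349
(2,0): Delta=-1.5907 Bond=102.3114
(2,1): Delta=1.1276 Bond=-33.7253
(2,2): Delta=0.3154 Bond=40.8764
V0=44.7044

No-arbitrage ⇒ martingale measure with p* = (R−d)/(u−d) = 0.8030.
Terminal values V(3,·): V(3,0)=77.8000, V(3,1)=29.9700, V(3,2)=92.2000, V(3,3)=124.1500
  t=2,j=0: stock 45.5593 → up 66.0610 (V=29.9700), down 35.9918 (V=77.8000). Price 29.8417; hedge Δ=-1.5907, bond B=102.3114.
  t=2,j=1: stock 83.6215 → up 121.2512 (V=92.2000), down 66.0610 (V=29.9700). Price 60.5626; hedge Δ=1.1276, bond B=-33.7253.
  t=2,j=2: stock 153.4825 → up 222.5496 (V=124.1500), down 121.2512 (V=92.2000). Price 89.2855; hedge Δ=0.3154, bond B=40.8764.
  t=1,j=0: stock 57.6700 → up 83.6215 (V=60.5626), down 45.5593 (V=29.8417). Price 41.2966; hedge Δ=0.8071, bond B=-5.2502.
  t=1,j=1: stock 105.8500 → up 153.4825 (V=89.2855), down 83.6215 (V=60.5626). Price 63.3545; hedge Δ=0.4111, bond B=19.8349.
  t=0,j=0: stock 73.0000 → up 105.8500 (V=63.3545), down 57.6700 (V=41.2966). Price 44.7044; hedge Δ=0.4578, bond B=11.2833.
Each (Δ,B) replicates both successor values, so the strategy is self-financing and V0 is arbitrage-free.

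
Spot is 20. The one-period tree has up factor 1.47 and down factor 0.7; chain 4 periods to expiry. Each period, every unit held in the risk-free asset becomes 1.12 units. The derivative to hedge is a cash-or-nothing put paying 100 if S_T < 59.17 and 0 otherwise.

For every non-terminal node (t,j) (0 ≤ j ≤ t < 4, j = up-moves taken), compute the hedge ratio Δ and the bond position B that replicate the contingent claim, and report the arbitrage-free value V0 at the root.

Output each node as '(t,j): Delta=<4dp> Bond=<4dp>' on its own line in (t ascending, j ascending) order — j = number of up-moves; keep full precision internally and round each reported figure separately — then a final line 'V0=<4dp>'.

No-arbitrage ⇒ martingale measure with p* = (R−d)/(u−d) = 0.5455.
Payoff layer (t=4): V(4,0)=100.0000, V(4,1)=100.0000, V(4,2)=100.0000, V(4,3)=100.0000, V(4,4)=0.0000
(3,0): S=6.8600. Δ = (V_up−V_dn)/(S_up−S_dn) = (100.0000−100.0000)/(10.0842−4.8020) = 0.0000. V = [p*·100.0000 + (1−p*)·100.0000]/1.12 = 89.2857. B = V − Δ·S = 89.2857.
(3,1): S=14.4060. Δ = (V_up−V_dn)/(S_up−S_dn) = (100.0000−100.0000)/(21.1768−10.0842) = 0.0000. V = [p*·100.0000 + (1−p*)·100.0000]/1.12 = 89.2857. B = V − Δ·S = 89.2857.
(3,2): S=30.2526. Δ = (V_up−V_dn)/(S_up−S_dn) = (100.0000−100.0000)/(44.4713−21.1768) = 0.0000. V = [p*·100.0000 + (1−p*)·100.0000]/1.12 = 89.2857. B = V − Δ·S = 89.2857.
(3,3): S=63.5305. Δ = (V_up−V_dn)/(S_up−S_dn) = (0.0000−100.0000)/(93.3898−44.4713) = -2.0442. V = [p*·0.0000 + (1−p*)·100.0000]/1.12 = 40.5844. B = V − Δ·S = 170.4545.
(2,0): S=9.8000. Δ = (V_up−V_dn)/(S_up−S_dn) = (89.2857−89.2857)/(14.4060−6.8600) = 0.0000. V = [p*·89.2857 + (1−p*)·89.2857]/1.12 = 79.7194. B = V − Δ·S = 79.7194.
(2,1): S=20.5800. Δ = (V_up−V_dn)/(S_up−S_dn) = (89.2857−89.2857)/(30.2526−14.4060) = 0.0000. V = [p*·89.2857 + (1−p*)·89.2857]/1.12 = 79.7194. B = V − Δ·S = 79.7194.
(2,2): S=43.2180. Δ = (V_up−V_dn)/(S_up−S_dn) = (40.5844−89.2857)/(63.5305−30.2526) = -1.4635. V = [p*·40.5844 + (1−p*)·89.2857]/1.12 = 56.0012. B = V − Δ·S = 119.2497.
(1,0): S=14.0000. Δ = (V_up−V_dn)/(S_up−S_dn) = (79.7194−79.7194)/(20.5800−9.8000) = 0.0000. V = [p*·79.7194 + (1−p*)·79.7194]/1.12 = 71.1780. B = V − Δ·S = 71.1780.
(1,1): S=29.4000. Δ = (V_up−V_dn)/(S_up−S_dn) = (56.0012−79.7194)/(43.2180−20.5800) = -1.0477. V = [p*·56.0012 + (1−p*)·79.7194]/1.12 = 59.6270. B = V − Δ·S = 90.4298.
(0,0): S=20.0000. Δ = (V_up−V_dn)/(S_up−S_dn) = (59.6270−71.1780)/(29.4000−14.0000) = -0.7501. V = [p*·59.6270 + (1−p*)·71.1780]/1.12 = 57.9263. B = V − Δ·S = 72.9277.
The time-0 hedge costs 57.9263, which is the no-arbitrage price.

(0,0): Delta=-0.7501 Bond=72.9277
(1,0): Delta=0.0000 Bond=71.1780
(1,1): Delta=-1.0477 Bond=90.4298
(2,0): Delta=0.0000 Bond=79.7194
(2,1): Delta=0.0000 Bond=79.7194
(2,2): Delta=-1.4635 Bond=119.2497
(3,0): Delta=0.0000 Bond=89.2857
(3,1): Delta=0.0000 Bond=89.2857
(3,2): Delta=0.0000 Bond=89.2857
(3,3): Delta=-2.0442 Bond=170.4545
V0=57.9263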